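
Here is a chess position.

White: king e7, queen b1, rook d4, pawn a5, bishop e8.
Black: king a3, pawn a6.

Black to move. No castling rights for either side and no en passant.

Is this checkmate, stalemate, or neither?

stalemate

Black to move; black king on a3.
In check: no.
King squares — a2: attacked by Qb1; b2: attacked by Qb1; b3: attacked by Qb1; a4: attacked by Rd4; b4: attacked by Qb1.
Legal moves for Black: none.
Not in check and no legal moves → stalemate.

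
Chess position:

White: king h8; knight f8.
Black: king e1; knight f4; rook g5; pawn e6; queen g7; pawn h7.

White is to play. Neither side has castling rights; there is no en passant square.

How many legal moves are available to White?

0

White to move; king on h8.
In check: yes, from the black queen on g7.
Legal moves: none.
Count: 0.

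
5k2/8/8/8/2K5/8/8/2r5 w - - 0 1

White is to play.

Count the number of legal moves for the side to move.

6

White to move; king on c4.
In check: yes, from the black rook on c1.
Legal moves: Kd5, Kb5, Kd4, Kb4, Kd3, Kb3.
Count: 6.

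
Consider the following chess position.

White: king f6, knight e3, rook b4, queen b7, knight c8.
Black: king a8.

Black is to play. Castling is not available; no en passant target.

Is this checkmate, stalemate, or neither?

Black to move; black king on a8.
In check: yes, from the white queen on b7.
King squares — a7: attacked by Qb7; b7: attacked by Rb4; b8: attacked by Qb7.
Legal moves for Black: none.
In check with no legal moves → checkmate.

checkmate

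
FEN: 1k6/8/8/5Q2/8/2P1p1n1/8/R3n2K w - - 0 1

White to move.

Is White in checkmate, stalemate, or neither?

neither

White to move; white king on h1.
In check: yes, from the black knight on g3.
King squares — g1: available; g2: attacked by Ne1; h2: available.
Legal moves for White: Kh2, Kg1.
White is in check but has 2 legal moves → neither.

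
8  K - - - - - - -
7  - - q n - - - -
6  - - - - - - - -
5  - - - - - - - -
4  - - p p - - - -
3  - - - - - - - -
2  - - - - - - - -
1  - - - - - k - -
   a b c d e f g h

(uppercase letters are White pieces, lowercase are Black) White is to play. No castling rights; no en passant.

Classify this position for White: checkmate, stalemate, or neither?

stalemate

White to move; white king on a8.
In check: no.
King squares — a7: attacked by Qc7; b7: attacked by Qc7; b8: attacked by Qc7.
Legal moves for White: none.
Not in check and no legal moves → stalemate.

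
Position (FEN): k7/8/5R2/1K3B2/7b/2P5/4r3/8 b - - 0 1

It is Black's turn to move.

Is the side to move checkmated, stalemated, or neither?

neither

Black to move; black king on a8.
In check: no.
Legal moves for Black include: Kb8, Kb7, Ka7, Bxf6, Bg5, Bg3, Bf2, Be1, Re8, Re7, Re6, Re5+, Re4, Re3, Rh2, Rg2, Rf2, Rd2, ... (list truncated; more exist).
Black has legal moves and is not in check → neither.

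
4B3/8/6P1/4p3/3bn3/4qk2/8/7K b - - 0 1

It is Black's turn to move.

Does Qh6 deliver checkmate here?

After Qh6: white king on h1; in check: yes, from the black queen on h6.
King squares — g1: attacked by Bd4; g2: attacked by Kf3; h2: attacked by Qh6.
White has no legal moves → checkmate.

yes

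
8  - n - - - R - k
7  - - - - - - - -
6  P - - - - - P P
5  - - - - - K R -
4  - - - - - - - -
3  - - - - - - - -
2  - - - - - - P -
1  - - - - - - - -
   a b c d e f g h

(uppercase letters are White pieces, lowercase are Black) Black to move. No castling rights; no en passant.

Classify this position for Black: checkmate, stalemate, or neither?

Black to move; black king on h8.
In check: yes, from the white rook on f8.
King squares — g7: attacked by Ph6; h7: attacked by Pg6; g8: attacked by Rf8.
Legal moves for Black: none.
In check with no legal moves → checkmate.

checkmate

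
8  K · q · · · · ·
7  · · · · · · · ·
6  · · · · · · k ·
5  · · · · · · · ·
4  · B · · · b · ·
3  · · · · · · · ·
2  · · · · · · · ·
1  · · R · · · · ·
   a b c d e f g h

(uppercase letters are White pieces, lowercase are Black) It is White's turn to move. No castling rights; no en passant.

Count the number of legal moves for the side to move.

White to move; king on a8.
In check: yes, from the black queen on c8.
Legal moves: Ka7, Rxc8.
Count: 2.

2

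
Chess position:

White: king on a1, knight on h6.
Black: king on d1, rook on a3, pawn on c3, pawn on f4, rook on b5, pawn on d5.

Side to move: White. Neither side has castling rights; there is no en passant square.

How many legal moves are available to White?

0

White to move; king on a1.
In check: yes, from the black rook on a3.
Legal moves: none.
Count: 0.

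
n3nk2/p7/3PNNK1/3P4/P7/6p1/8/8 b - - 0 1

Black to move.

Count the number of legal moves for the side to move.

Black to move; king on f8.
In check: yes, from the white knight on e6.
Legal moves: none.
Count: 0.

0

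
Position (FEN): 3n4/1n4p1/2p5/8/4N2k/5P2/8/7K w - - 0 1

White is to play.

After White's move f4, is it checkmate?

After f4: black king on h4; in check: no.
Black is not in check, so this cannot be checkmate.

no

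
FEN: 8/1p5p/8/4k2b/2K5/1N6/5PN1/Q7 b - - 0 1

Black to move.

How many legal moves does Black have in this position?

4

Black to move; king on e5.
In check: yes, from the white queen on a1.
Legal moves: Ke6, Kd6, Kf5, Ke4.
Count: 4.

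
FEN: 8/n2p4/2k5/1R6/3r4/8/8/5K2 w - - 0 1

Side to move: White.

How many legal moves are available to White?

19

White to move; king on f1.
In check: no.
Legal moves: Rb8, Rb7, Rb6+, Rh5, Rg5, Rf5, Re5, Rd5, Rc5+, Ra5, Rb4, Rb3, Rb2, Rb1, Kg2, Kf2, Ke2, Kg1, Ke1.
Count: 19.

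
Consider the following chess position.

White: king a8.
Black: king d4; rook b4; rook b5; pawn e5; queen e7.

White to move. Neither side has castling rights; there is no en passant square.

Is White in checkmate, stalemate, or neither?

White to move; white king on a8.
In check: no.
King squares — a7: attacked by Qe7; b7: attacked by Rb5; b8: attacked by Rb5.
Legal moves for White: none.
Not in check and no legal moves → stalemate.

stalemate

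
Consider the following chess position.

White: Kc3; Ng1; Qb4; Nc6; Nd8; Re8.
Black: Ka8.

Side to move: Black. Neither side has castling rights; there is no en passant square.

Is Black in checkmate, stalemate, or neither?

Black to move; black king on a8.
In check: no.
King squares — a7: attacked by Nc6; b7: attacked by Qb4; b8: attacked by Qb4.
Legal moves for Black: none.
Not in check and no legal moves → stalemate.

stalemate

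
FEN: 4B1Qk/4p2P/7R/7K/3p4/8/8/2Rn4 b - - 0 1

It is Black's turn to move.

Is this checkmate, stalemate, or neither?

Black to move; black king on h8.
In check: yes, from the white queen on g8.
King squares — g7: attacked by Qg8; h7: attacked by Rh6; g8: attacked by Ph7.
Legal moves for Black: none.
In check with no legal moves → checkmate.

checkmate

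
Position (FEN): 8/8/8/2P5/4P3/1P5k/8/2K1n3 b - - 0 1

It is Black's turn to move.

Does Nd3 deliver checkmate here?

no

After Nd3: white king on c1; in check: yes, from the black knight on d3.
White has 4 legal replies: Kd2, Kc2, Kd1, Kb1.
In check but a legal move exists → not checkmate.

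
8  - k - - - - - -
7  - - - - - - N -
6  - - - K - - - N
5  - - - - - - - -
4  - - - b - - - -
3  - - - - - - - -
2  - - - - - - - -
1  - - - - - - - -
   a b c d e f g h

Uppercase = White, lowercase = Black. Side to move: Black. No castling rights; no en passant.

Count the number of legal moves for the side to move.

Black to move; king on b8.
In check: no.
Legal moves: Kc8, Ka8, Kb7, Ka7, Bxg7, Ba7, Bf6, Bb6, Be5+, Bc5+, Be3, Bc3, Bf2, Bb2, Bg1, Ba1.
Count: 16.

16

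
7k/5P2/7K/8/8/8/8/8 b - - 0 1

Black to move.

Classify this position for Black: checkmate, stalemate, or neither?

Black to move; black king on h8.
In check: no.
King squares — g7: attacked by Kh6; h7: attacked by Kh6; g8: attacked by Pf7.
Legal moves for Black: none.
Not in check and no legal moves → stalemate.

stalemate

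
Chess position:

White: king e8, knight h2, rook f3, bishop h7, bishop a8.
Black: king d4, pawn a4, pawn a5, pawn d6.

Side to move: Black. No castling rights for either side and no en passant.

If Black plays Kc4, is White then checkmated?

no

After Kc4: white king on e8; in check: no.
White is not in check, so this cannot be checkmate.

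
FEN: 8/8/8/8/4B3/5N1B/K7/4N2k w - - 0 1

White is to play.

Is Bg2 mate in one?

yes

After Bg2: black king on h1; in check: yes, from the white bishop on g2.
King squares — g1: attacked by Nf3; g2: attacked by Ne1; h2: attacked by Nf3.
Black has no legal moves → checkmate.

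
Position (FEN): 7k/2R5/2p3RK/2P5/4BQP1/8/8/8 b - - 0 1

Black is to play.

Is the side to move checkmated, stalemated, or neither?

stalemate

Black to move; black king on h8.
In check: no.
King squares — g7: attacked by Rg6; h7: attacked by Kh6; g8: attacked by Rg6.
Legal moves for Black: none.
Not in check and no legal moves → stalemate.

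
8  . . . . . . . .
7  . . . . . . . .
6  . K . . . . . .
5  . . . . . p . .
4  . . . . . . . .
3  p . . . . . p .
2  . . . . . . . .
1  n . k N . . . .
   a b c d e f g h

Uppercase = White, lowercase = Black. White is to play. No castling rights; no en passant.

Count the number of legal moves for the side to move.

12

White to move; king on b6.
In check: no.
Legal moves: Kc7, Kb7, Ka7, Kc6, Ka6, Kc5, Kb5, Ka5, Ne3, Nc3, Nf2, Nb2.
Count: 12.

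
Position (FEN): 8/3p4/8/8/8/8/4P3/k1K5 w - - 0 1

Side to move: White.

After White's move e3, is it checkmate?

After e3: black king on a1; in check: no.
Black is not in check, so this cannot be checkmate.

no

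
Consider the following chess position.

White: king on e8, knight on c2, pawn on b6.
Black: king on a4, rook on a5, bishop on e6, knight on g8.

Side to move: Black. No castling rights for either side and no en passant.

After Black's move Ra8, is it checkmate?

After Ra8: white king on e8; in check: yes, from the black rook on a8.
King squares — d7: attacked by Be6; e7: attacked by Ng8; f7: attacked by Be6; d8: attacked by Ra8; f8: attacked by Ra8.
White has no legal moves → checkmate.

yes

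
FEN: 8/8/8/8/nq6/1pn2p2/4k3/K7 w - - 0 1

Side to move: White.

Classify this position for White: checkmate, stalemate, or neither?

stalemate

White to move; white king on a1.
In check: no.
King squares — b1: attacked by Nc3; a2: attacked by Pb3; b2: attacked by Na4.
Legal moves for White: none.
Not in check and no legal moves → stalemate.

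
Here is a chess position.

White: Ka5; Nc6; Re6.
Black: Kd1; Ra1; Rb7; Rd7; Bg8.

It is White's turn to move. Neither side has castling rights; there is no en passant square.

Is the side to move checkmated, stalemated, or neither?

White to move; white king on a5.
In check: yes, from the black rook on a1.
King squares — a4: attacked by Ra1; b4: attacked by Rb7; b5: attacked by Rb7; a6: attacked by Ra1; b6: attacked by Rb7.
Legal moves for White: none.
In check with no legal moves → checkmate.

checkmate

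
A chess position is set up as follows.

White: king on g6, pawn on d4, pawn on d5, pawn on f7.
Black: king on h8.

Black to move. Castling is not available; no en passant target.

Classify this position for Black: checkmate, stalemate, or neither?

stalemate

Black to move; black king on h8.
In check: no.
King squares — g7: attacked by Kg6; h7: attacked by Kg6; g8: attacked by Pf7.
Legal moves for Black: none.
Not in check and no legal moves → stalemate.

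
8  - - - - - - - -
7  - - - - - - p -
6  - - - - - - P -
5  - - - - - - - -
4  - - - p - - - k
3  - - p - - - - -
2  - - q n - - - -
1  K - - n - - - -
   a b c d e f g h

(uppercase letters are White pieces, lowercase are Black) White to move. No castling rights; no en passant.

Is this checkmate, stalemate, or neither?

White to move; white king on a1.
In check: no.
King squares — b1: attacked by Qc2; a2: attacked by Qc2; b2: attacked by Nd1.
Legal moves for White: none.
Not in check and no legal moves → stalemate.

stalemate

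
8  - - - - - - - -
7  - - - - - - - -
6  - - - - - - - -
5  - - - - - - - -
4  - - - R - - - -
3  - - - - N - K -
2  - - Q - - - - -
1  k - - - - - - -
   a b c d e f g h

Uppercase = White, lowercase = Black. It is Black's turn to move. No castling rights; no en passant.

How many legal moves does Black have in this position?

Black to move; king on a1.
In check: no.
Legal moves: none.
Count: 0.

0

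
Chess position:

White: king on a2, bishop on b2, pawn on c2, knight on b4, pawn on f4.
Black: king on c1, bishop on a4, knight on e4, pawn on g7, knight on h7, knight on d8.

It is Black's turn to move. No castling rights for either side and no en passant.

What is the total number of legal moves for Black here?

Black to move; king on c1.
In check: yes, from the white bishop on b2.
Legal moves: Kd2, Kd1.
Count: 2.

2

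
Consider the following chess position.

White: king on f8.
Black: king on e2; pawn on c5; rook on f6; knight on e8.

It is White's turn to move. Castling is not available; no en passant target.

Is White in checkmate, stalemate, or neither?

neither

White to move; white king on f8.
In check: yes, from the black rook on f6.
Legal moves for White: Kg8, Kxe8, Ke7.
White is in check but has 3 legal moves → neither.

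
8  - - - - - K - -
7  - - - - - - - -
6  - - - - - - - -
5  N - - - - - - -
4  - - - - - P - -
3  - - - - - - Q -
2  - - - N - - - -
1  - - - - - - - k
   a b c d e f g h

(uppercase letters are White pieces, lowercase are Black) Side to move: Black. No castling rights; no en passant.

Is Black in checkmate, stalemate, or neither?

Black to move; black king on h1.
In check: no.
King squares — g1: attacked by Qg3; g2: attacked by Qg3; h2: attacked by Qg3.
Legal moves for Black: none.
Not in check and no legal moves → stalemate.

stalemate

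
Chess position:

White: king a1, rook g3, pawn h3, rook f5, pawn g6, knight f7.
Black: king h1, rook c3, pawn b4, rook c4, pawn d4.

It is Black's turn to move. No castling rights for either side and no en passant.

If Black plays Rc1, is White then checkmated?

no

After Rc1: white king on a1; in check: yes, from the black rook on c1.
White has 2 legal replies: Kb2, Ka2.
In check but a legal move exists → not checkmate.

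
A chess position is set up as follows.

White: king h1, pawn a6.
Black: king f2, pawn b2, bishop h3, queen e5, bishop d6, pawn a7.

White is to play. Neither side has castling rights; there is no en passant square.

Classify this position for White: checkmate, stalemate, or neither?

White to move; white king on h1.
In check: no.
King squares — g1: attacked by Kf2; g2: attacked by Kf2; h2: attacked by Qe5.
Legal moves for White: none.
Not in check and no legal moves → stalemate.

stalemate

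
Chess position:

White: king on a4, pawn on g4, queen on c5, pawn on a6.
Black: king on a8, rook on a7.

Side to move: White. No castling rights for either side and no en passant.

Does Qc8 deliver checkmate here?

yes

After Qc8: black king on a8; in check: yes, from the white queen on c8.
King squares — a7: own rook; b7: attacked by Pa6; b8: attacked by Qc8.
Black has no legal moves → checkmate.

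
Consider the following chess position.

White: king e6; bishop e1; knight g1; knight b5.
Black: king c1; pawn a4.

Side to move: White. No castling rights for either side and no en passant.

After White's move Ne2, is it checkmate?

After Ne2: black king on c1; in check: yes, from the white knight on e2.
Black has 4 legal replies: Kc2, Kb2, Kd1, Kb1.
In check but a legal move exists → not checkmate.

no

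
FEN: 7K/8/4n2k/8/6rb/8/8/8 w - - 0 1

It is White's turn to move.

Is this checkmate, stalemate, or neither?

White to move; white king on h8.
In check: no.
King squares — g7: attacked by Rg4; h7: attacked by Kh6; g8: attacked by Rg4.
Legal moves for White: none.
Not in check and no legal moves → stalemate.

stalemate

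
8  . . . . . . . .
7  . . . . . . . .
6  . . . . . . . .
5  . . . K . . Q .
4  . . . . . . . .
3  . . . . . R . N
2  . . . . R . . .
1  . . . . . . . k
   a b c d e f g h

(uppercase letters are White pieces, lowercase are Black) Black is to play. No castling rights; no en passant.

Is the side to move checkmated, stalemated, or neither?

stalemate

Black to move; black king on h1.
In check: no.
King squares — g1: attacked by Nh3; g2: attacked by Re2; h2: attacked by Re2.
Legal moves for Black: none.
Not in check and no legal moves → stalemate.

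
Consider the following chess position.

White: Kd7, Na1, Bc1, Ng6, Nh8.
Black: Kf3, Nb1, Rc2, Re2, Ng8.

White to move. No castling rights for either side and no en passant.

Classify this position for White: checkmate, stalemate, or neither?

White to move; white king on d7.
In check: no.
Legal moves for White: Nf7, Kd8, Kd6, Nf8, Ne7, Ne5+, Nh4+, Nf4, Bh6, Bg5, Bf4, Be3, Ba3, Bd2, Bb2, Nb3, Nxc2.
White has 17 legal moves and is not in check → neither.

neither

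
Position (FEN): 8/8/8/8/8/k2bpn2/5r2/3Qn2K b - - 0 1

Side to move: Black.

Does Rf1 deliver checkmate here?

yes

After Rf1: white king on h1; in check: yes, from the black rook on f1.
King squares — g1: attacked by Rf1; g2: attacked by Ne1; h2: attacked by Nf3.
White has no legal moves → checkmate.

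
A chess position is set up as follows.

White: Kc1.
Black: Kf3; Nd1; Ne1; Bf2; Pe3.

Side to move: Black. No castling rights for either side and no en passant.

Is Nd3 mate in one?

After Nd3: white king on c1; in check: yes, from the black knight on d3.
White has 3 legal replies: Kc2, Kxd1, Kb1.
In check but a legal move exists → not checkmate.

no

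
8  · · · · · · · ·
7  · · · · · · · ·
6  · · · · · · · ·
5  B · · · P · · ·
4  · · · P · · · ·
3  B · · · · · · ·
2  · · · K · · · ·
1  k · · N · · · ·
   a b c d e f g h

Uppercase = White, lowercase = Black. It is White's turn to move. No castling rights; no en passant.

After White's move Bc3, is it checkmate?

After Bc3: black king on a1; in check: yes, from the white bishop on c3.
Black has 2 legal replies: Ka2, Kb1.
In check but a legal move exists → not checkmate.

no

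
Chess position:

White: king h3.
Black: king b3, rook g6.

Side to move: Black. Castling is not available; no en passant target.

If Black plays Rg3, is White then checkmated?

no

After Rg3: white king on h3; in check: yes, from the black rook on g3.
White has 3 legal replies: Kh4, Kxg3, Kh2.
In check but a legal move exists → not checkmate.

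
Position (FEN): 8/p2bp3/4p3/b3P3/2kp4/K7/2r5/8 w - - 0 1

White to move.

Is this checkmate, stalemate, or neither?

White to move; white king on a3.
In check: no.
King squares — a2: attacked by Rc2; b2: attacked by Rc2; b3: attacked by Kc4; a4: attacked by Bd7; b4: attacked by Kc4.
Legal moves for White: none.
Not in check and no legal moves → stalemate.

stalemate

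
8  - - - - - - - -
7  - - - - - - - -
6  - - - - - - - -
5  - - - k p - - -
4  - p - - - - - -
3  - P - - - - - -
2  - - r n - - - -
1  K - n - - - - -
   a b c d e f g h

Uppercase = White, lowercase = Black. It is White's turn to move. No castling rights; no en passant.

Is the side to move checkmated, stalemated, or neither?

White to move; white king on a1.
In check: no.
King squares — b1: attacked by Nd2; a2: attacked by Nc1; b2: attacked by Rc2.
Legal moves for White: none.
Not in check and no legal moves → stalemate.

stalemate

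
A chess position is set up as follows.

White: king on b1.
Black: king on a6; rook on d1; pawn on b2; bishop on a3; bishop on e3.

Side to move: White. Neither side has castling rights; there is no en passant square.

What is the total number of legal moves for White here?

White to move; king on b1.
In check: yes, from the black rook on d1.
Legal moves: Kc2, Ka2.
Count: 2.

2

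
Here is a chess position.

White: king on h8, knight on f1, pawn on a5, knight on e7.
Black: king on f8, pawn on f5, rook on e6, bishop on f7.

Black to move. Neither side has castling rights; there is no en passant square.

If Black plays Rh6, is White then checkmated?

yes

After Rh6: white king on h8; in check: yes, from the black rook on h6.
King squares — g7: attacked by Kf8; h7: attacked by Rh6; g8: attacked by Bf7.
White has no legal moves → checkmate.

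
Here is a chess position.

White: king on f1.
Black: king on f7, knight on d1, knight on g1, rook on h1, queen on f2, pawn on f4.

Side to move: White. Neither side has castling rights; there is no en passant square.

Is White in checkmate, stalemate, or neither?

checkmate

White to move; white king on f1.
In check: yes, from the black queen on f2.
King squares — e1: attacked by Qf2; g1: attacked by Rh1; e2: attacked by Ng1; f2: attacked by Nd1; g2: attacked by Qf2.
Legal moves for White: none.
In check with no legal moves → checkmate.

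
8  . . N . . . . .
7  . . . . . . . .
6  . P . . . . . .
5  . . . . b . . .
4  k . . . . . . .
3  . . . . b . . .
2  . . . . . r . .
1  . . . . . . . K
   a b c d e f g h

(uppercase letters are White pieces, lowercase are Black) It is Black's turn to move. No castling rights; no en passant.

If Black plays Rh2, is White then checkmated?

yes

After Rh2: white king on h1; in check: yes, from the black rook on h2.
King squares — g1: attacked by Be3; g2: attacked by Rh2; h2: attacked by Be5.
White has no legal moves → checkmate.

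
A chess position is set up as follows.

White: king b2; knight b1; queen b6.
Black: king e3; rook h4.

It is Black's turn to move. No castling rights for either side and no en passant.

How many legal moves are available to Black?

6

Black to move; king on e3.
In check: yes, from the white queen on b6.
Legal moves: Kf4, Ke4, Kf3, Kd3, Ke2, Rd4.
Count: 6.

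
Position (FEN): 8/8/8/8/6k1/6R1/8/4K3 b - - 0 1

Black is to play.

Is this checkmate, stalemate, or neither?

Black to move; black king on g4.
In check: yes, from the white rook on g3.
Legal moves for Black: Kh5, Kf5, Kh4, Kf4, Kxg3.
Black is in check but has 5 legal moves → neither.

neither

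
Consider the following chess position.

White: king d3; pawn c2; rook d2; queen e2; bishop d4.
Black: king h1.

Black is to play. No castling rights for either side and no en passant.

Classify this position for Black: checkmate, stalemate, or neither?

stalemate

Black to move; black king on h1.
In check: no.
King squares — g1: attacked by Bd4; g2: attacked by Qe2; h2: attacked by Qe2.
Legal moves for Black: none.
Not in check and no legal moves → stalemate.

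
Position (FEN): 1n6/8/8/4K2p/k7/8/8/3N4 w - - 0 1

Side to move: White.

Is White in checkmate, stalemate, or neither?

White to move; white king on e5.
In check: no.
Legal moves for White: Kf6, Ke6, Kd6, Kf5, Kd5, Kf4, Ke4, Kd4, Ne3, Nc3+, Nf2, Nb2+.
White has 12 legal moves and is not in check → neither.

neither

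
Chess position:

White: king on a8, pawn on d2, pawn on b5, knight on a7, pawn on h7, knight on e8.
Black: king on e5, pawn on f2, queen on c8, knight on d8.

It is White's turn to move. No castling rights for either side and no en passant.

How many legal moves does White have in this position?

White to move; king on a8.
In check: yes, from the black queen on c8.
Legal moves: Nxc8.
Count: 1.

1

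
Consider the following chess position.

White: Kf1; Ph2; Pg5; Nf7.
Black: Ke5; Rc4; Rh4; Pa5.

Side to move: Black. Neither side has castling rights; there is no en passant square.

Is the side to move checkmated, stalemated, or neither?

neither

Black to move; black king on e5.
In check: yes, from the white knight on f7.
King squares — d4: available; e4: available; f4: available; d5: available; f5: available; d6: attacked by Nf7; e6: available; f6: attacked by Pg5.
Legal moves for Black: Ke6, Kf5, Kd5, Kf4, Ke4, Kd4.
Black is in check but has 6 legal moves → neither.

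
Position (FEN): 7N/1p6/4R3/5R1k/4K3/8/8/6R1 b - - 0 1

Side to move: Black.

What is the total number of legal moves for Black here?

1

Black to move; king on h5.
In check: yes, from the white rook on f5.
Legal moves: Kh4.
Count: 1.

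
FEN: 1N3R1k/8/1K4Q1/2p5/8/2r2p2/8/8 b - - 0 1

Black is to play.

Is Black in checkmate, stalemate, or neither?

Black to move; black king on h8.
In check: yes, from the white rook on f8.
King squares — g7: attacked by Qg6; h7: attacked by Qg6; g8: attacked by Qg6.
Legal moves for Black: none.
In check with no legal moves → checkmate.

checkmate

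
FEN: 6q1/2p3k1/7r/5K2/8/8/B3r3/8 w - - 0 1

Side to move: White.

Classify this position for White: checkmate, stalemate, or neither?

White to move; white king on f5.
In check: no.
Legal moves for White: Kg5, Kg4, Kf4, Bxg8, Bf7, Be6, Bd5, Bc4, Bb3, Bb1.
White has 10 legal moves and is not in check → neither.

neither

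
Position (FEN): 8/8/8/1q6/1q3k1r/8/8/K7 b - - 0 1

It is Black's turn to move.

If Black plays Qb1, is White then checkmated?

yes

After Qb1: white king on a1; in check: yes, from the black queen on b1.
King squares — b1: attacked by Qb5; a2: attacked by Qb1; b2: attacked by Qb1.
White has no legal moves → checkmate.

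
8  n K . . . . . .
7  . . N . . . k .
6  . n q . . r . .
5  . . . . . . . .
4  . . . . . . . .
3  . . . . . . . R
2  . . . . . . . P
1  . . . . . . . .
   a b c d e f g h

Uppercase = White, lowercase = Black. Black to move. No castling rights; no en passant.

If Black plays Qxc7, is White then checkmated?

yes

After Qxc7: white king on b8; in check: yes, from the black queen on c7.
King squares — a7: attacked by Qc7; b7: attacked by Qc7; c7: attacked by Na8; a8: attacked by Nb6; c8: attacked by Nb6.
White has no legal moves → checkmate.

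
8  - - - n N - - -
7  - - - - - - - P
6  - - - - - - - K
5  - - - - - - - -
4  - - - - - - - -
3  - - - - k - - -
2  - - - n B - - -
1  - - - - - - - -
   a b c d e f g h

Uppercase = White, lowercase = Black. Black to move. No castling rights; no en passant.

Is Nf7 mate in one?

no

After Nf7: white king on h6; in check: yes, from the black knight on f7.
White has 3 legal replies: Kg7, Kg6, Kh5.
In check but a legal move exists → not checkmate.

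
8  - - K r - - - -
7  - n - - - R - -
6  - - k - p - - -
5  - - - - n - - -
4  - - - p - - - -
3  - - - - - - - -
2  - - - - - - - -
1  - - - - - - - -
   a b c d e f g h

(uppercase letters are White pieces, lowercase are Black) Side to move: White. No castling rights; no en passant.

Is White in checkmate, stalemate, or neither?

checkmate

White to move; white king on c8.
In check: yes, from the black rook on d8.
King squares — b7: attacked by Kc6; c7: attacked by Kc6; d7: attacked by Ne5; b8: attacked by Rd8; d8: attacked by Nb7.
Legal moves for White: none.
In check with no legal moves → checkmate.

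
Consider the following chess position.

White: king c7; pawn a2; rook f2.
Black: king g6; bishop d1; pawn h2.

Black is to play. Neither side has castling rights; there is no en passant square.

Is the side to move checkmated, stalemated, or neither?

neither

Black to move; black king on g6.
In check: no.
Legal moves for Black: Kh7, Kg7, Kh6, Kh5, Kg5, Bh5, Bg4, Ba4, Bf3, Bb3, Be2, Bc2, h1=Q, h1=R, h1=B, h1=N.
Black has 16 legal moves and is not in check → neither.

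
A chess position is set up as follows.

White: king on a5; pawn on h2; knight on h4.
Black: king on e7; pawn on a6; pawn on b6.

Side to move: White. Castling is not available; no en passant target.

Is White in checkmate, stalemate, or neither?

neither

White to move; white king on a5.
In check: yes, from the black pawn on b6.
King squares — a4: available; b4: available; b5: attacked by Pa6; a6: available; b6: available.
Legal moves for White: Kxb6, Kxa6, Kb4, Ka4.
White is in check but has 4 legal moves → neither.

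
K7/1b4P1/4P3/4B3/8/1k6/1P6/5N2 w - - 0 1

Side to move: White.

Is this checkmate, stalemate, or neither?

neither

White to move; white king on a8.
In check: yes, from the black bishop on b7.
Legal moves for White: Kb8, Kxb7, Ka7.
White is in check but has 3 legal moves → neither.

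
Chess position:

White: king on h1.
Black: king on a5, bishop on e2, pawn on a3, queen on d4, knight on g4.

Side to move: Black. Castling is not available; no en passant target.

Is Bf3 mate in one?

After Bf3: white king on h1; in check: yes, from the black bishop on f3.
King squares — g1: attacked by Qd4; g2: attacked by Bf3; h2: attacked by Ng4.
White has no legal moves → checkmate.

yes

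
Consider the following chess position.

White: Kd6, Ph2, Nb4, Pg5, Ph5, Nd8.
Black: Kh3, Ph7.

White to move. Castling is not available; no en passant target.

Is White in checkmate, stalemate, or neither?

White to move; white king on d6.
In check: no.
Legal moves for White include: Nf7, Nb7, Ne6, Ndc6, Ke7, Kd7, Kc7, Ke6, Kc6, Ke5, Kd5, Kc5, Nbc6, Na6, Nd5, Nd3, Nc2, Na2, ... (list truncated; more exist).
White has legal moves and is not in check → neither.

neither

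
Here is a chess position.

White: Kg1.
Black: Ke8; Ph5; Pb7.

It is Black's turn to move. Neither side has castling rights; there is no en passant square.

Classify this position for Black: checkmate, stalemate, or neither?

Black to move; black king on e8.
In check: no.
Legal moves for Black: Kf8, Kd8, Kf7, Ke7, Kd7, b6, h4, b5.
Black has 8 legal moves and is not in check → neither.

neither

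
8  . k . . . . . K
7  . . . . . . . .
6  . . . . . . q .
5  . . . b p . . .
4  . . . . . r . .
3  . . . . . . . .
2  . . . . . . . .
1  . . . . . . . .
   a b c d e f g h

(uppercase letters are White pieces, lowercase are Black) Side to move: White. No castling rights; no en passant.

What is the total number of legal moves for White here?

White to move; king on h8.
In check: no.
Legal moves: none.
Count: 0.

0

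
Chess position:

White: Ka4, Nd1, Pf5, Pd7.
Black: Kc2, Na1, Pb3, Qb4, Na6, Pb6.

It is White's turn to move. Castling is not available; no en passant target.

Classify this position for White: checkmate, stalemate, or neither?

White to move; white king on a4.
In check: yes, from the black queen on b4.
King squares — a3: attacked by Qb4; b3: attacked by Na1; b4: attacked by Na6; a5: attacked by Qb4; b5: attacked by Qb4.
Legal moves for White: none.
In check with no legal moves → checkmate.

checkmate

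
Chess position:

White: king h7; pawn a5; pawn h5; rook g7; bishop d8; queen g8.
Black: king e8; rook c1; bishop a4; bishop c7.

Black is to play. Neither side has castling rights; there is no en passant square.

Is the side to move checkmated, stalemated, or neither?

Black to move; black king on e8.
In check: yes, from the white queen on g8.
King squares — d7: attacked by Rg7; e7: attacked by Rg7; f7: attacked by Rg7; d8: attacked by Qg8; f8: attacked by Qg8.
Legal moves for Black: none.
In check with no legal moves → checkmate.

checkmate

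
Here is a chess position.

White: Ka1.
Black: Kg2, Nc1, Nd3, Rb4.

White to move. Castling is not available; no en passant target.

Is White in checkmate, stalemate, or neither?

White to move; white king on a1.
In check: no.
King squares — b1: attacked by Rb4; a2: attacked by Nc1; b2: attacked by Nd3.
Legal moves for White: none.
Not in check and no legal moves → stalemate.

stalemate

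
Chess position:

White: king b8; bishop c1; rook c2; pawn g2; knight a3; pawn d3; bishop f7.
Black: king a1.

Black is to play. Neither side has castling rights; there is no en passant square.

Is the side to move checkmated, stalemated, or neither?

Black to move; black king on a1.
In check: no.
King squares — b1: attacked by Na3; a2: attacked by Rc2; b2: attacked by Bc1.
Legal moves for Black: none.
Not in check and no legal moves → stalemate.

stalemate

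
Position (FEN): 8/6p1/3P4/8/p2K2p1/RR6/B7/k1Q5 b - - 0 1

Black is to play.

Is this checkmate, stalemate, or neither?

checkmate

Black to move; black king on a1.
In check: yes, from the white queen on c1.
King squares — b1: attacked by Qc1; a2: attacked by Ra3; b2: attacked by Qc1.
Legal moves for Black: none.
In check with no legal moves → checkmate.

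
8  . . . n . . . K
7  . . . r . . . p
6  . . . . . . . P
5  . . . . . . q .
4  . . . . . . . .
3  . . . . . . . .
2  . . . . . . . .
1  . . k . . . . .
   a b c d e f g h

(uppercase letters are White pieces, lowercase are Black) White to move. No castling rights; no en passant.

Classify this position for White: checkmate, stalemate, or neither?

stalemate

White to move; white king on h8.
In check: no.
King squares — g7: attacked by Qg5; h7: attacked by Rd7; g8: attacked by Qg5.
Legal moves for White: none.
Not in check and no legal moves → stalemate.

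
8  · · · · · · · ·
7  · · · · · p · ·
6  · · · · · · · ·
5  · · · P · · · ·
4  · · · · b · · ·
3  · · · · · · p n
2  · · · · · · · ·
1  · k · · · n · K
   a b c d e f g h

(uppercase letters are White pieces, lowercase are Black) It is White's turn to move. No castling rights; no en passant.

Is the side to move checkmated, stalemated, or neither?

checkmate

White to move; white king on h1.
In check: yes, from the black bishop on e4.
King squares — g1: attacked by Nh3; g2: attacked by Be4; h2: attacked by Nf1.
Legal moves for White: none.
In check with no legal moves → checkmate.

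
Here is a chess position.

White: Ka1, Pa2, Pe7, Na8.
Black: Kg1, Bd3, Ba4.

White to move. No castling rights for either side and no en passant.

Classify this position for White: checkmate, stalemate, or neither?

White to move; white king on a1.
In check: no.
Legal moves for White: Nc7, Nb6, Kb2, e8=Q, e8=R, e8=B, e8=N, a3.
White has 8 legal moves and is not in check → neither.

neither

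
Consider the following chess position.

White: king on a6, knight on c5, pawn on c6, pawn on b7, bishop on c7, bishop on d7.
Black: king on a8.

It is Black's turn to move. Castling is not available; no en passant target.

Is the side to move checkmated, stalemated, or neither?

Black to move; black king on a8.
In check: yes, from the white pawn on b7.
King squares — a7: attacked by Ka6; b7: attacked by Nc5; b8: attacked by Bc7.
Legal moves for Black: none.
In check with no legal moves → checkmate.

checkmate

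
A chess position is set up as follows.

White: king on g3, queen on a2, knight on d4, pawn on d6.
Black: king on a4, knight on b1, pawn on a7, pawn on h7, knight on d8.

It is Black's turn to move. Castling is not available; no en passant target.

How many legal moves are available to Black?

Black to move; king on a4.
In check: yes, from the white queen on a2.
Legal moves: Kb4, Na3.
Count: 2.

2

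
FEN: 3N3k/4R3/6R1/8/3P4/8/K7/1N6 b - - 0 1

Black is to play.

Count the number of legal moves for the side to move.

0

Black to move; king on h8.
In check: no.
Legal moves: none.
Count: 0.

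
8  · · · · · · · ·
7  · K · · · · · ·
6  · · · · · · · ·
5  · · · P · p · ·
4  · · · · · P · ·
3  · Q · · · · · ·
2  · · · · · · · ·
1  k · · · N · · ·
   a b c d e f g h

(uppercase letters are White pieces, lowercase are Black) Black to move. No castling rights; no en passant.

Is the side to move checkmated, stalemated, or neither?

stalemate

Black to move; black king on a1.
In check: no.
King squares — b1: attacked by Qb3; a2: attacked by Qb3; b2: attacked by Qb3.
Legal moves for Black: none.
Not in check and no legal moves → stalemate.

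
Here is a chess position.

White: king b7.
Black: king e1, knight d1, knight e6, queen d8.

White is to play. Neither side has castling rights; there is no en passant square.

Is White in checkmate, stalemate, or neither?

neither

White to move; white king on b7.
In check: no.
Legal moves for White: Ka7, Kc6, Ka6.
White has 3 legal moves and is not in check → neither.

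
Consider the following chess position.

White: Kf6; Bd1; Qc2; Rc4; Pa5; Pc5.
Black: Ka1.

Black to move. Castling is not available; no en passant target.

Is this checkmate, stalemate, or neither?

Black to move; black king on a1.
In check: no.
King squares — b1: attacked by Qc2; a2: attacked by Qc2; b2: attacked by Qc2.
Legal moves for Black: none.
Not in check and no legal moves → stalemate.

stalemate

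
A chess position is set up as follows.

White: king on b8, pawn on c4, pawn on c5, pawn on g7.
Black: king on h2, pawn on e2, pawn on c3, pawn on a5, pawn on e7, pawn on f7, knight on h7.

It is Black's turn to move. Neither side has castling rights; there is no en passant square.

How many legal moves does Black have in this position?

18

Black to move; king on h2.
In check: no.
Legal moves: Nf8, Nf6, Ng5, Kh3, Kg3, Kg2, Kh1, Kg1, f6, e6, a4, c2, e1=Q, e1=R, e1=B, e1=N, f5, e5.
Count: 18.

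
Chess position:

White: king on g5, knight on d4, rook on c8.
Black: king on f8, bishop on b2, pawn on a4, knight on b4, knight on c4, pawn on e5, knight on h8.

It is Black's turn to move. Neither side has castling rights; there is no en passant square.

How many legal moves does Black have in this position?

3

Black to move; king on f8.
In check: yes, from the white rook on c8.
Legal moves: Kg7, Kf7, Ke7.
Count: 3.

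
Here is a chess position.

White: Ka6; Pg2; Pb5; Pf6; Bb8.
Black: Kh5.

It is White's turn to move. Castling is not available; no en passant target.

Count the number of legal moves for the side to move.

15

White to move; king on a6.
In check: no.
Legal moves: Bc7, Ba7, Bd6, Be5, Bf4, Bg3, Bh2, Kb7, Ka7, Kb6, Ka5, f7, b6, g3, g4+.
Count: 15.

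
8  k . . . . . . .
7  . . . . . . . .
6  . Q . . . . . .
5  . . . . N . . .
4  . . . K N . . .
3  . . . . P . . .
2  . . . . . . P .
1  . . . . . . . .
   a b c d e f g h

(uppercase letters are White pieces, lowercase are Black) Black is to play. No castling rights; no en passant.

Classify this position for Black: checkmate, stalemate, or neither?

Black to move; black king on a8.
In check: no.
King squares — a7: attacked by Qb6; b7: attacked by Qb6; b8: attacked by Qb6.
Legal moves for Black: none.
Not in check and no legal moves → stalemate.

stalemate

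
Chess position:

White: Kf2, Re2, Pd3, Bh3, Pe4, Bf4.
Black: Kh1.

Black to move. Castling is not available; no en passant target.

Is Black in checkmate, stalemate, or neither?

Black to move; black king on h1.
In check: no.
King squares — g1: attacked by Kf2; g2: attacked by Kf2; h2: attacked by Bf4.
Legal moves for Black: none.
Not in check and no legal moves → stalemate.

stalemate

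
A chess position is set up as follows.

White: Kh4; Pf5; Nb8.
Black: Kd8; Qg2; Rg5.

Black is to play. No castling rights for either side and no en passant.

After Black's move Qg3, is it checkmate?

After Qg3: white king on h4; in check: yes, from the black queen on g3.
King squares — g3: attacked by Rg5; h3: attacked by Qg3; g4: attacked by Qg3; g5: attacked by Qg3; h5: attacked by Rg5.
White has no legal moves → checkmate.

yes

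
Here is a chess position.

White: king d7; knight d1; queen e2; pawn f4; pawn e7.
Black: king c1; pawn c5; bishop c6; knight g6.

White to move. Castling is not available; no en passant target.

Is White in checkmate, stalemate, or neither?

neither

White to move; white king on d7.
In check: yes, from the black bishop on c6.
Legal moves for White: Kd8, Kc8, Kc7, Ke6, Kd6, Kxc6.
White is in check but has 6 legal moves → neither.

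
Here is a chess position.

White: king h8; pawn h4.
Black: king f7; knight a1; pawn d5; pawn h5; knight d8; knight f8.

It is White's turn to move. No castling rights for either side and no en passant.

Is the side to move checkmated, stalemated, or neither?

White to move; white king on h8.
In check: no.
King squares — g7: attacked by Kf7; h7: attacked by Nf8; g8: attacked by Kf7.
Legal moves for White: none.
Not in check and no legal moves → stalemate.

stalemate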